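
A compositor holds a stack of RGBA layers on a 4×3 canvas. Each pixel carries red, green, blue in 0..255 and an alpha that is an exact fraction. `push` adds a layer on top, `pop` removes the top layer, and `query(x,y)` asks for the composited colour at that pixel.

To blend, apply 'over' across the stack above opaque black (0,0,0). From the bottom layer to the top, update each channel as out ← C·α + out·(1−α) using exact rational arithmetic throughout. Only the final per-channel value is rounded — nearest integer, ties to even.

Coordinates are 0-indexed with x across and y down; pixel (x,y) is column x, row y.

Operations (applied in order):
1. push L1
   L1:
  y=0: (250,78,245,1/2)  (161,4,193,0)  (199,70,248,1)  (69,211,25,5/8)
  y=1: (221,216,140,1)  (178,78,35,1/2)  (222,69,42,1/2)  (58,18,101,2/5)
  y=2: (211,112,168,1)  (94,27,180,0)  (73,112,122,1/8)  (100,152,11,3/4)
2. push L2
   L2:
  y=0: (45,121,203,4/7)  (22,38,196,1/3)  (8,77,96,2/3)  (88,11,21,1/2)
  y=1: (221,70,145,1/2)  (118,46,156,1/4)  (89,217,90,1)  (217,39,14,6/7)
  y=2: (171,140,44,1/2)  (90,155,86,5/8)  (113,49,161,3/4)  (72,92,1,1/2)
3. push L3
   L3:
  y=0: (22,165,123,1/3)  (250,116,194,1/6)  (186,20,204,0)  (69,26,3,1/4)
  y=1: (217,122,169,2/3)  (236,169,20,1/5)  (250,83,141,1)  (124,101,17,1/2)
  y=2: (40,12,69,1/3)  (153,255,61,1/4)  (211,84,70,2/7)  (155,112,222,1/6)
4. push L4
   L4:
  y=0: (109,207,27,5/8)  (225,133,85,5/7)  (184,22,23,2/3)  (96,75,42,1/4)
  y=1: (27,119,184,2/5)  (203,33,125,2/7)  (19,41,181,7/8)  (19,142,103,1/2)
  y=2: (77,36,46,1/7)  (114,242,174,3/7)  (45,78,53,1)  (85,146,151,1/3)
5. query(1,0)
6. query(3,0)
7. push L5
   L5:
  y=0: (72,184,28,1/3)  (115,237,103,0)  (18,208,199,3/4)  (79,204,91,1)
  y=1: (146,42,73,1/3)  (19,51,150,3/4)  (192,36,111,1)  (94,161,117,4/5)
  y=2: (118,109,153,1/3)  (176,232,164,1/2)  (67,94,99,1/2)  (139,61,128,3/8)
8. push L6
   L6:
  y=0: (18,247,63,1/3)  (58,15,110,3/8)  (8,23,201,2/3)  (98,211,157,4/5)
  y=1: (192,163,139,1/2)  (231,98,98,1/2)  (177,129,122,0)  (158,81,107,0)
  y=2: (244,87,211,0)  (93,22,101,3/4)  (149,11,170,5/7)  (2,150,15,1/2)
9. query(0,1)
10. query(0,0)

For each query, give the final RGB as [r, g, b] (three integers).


(1,0) stack=L1,L2,L3,L4; from [0,0,0]:
after L1 α=0: [0, 0, 0]
after L2 α=1/3: [22/3, 38/3, 196/3]
after L3 α=1/6: [430/9, 269/9, 781/9]
after L4 α=5/7: [10985/63, 6523/63, 5387/63]
rounded: [174, 104, 86]

(3,0) stack=L1,L2,L3,L4; from [0,0,0]:
after L1 α=5/8: [345/8, 1055/8, 125/8]
after L2 α=1/2: [1049/16, 1143/16, 293/16]
after L3 α=1/4: [4251/64, 3845/64, 927/64]
after L4 α=1/4: [18897/256, 16335/256, 5469/256]
rounded: [74, 64, 21]

(0,1) stack=L1,L2,L3,L4,L5,L6; from [0,0,0]:
+L1 (α=1) → [221, 216, 140]
+L2 (α=1/2) → [221, 143, 285/2]
+L3 (α=2/3) → [655/3, 129, 961/6]
+L4 (α=2/5) → [709/5, 125, 1697/10]
+L5 (α=1/3) → [716/5, 292/3, 2062/15]
+L6 (α=1/2) → [838/5, 781/6, 4147/30]
rounded: [168, 130, 138]

query (0,0) [L1,L2,L3,L4,L5,L6] — begin 0,0,0
L1 α=1/2: [125, 39, 245/2]
L2 α=4/7: [555/7, 601/7, 337/2]
L3 α=1/3: [1264/21, 2357/21, 460/3]
L4 α=5/8: [5079/56, 4801/28, 595/8]
L5 α=1/3: [2365/28, 2459/14, 707/12]
L6 α=1/3: [2617/42, 1396/7, 1085/18]
= [62, 199, 60]


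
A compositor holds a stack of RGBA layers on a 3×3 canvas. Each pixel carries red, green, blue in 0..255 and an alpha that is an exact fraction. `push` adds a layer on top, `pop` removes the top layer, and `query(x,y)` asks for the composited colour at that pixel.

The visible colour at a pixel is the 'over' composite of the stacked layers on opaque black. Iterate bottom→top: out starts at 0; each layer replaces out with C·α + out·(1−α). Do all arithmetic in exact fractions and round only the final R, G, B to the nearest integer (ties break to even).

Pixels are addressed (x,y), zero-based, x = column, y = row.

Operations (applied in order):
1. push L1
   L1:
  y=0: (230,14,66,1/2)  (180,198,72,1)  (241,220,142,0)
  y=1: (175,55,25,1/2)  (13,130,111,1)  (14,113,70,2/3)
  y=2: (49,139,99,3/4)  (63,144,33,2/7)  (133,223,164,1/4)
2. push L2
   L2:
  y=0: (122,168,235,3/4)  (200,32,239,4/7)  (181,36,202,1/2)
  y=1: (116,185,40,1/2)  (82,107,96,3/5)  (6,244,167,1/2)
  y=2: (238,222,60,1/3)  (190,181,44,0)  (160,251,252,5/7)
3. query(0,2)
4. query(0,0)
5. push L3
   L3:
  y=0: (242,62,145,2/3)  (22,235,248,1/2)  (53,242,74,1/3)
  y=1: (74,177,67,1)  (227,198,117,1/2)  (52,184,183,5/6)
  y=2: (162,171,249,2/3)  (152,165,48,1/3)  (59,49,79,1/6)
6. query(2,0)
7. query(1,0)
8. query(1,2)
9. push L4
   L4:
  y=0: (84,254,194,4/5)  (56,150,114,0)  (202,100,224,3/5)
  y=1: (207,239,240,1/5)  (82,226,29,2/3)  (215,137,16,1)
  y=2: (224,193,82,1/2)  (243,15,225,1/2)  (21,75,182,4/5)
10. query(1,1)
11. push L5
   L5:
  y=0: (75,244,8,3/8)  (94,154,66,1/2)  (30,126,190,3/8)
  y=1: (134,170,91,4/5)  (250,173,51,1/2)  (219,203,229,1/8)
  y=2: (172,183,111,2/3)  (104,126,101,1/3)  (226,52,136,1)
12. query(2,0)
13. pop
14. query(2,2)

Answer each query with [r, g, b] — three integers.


at x=0,y=2 over L1,L2:
L1 α=3/4: [147/4, 417/4, 297/4]
L2 α=1/3: [623/6, 287/2, 139/2]
rounded: [104, 144, 70]

(0,0) stack=L1,L2; from [0,0,0]:
after L1 α=1/2: [115, 7, 33]
after L2 α=3/4: [481/4, 511/4, 369/2]
rounded: [120, 128, 184]

at x=2,y=0 over L1,L2,L3:
+L1 (α=0) → [0, 0, 0]
+L2 (α=1/2) → [181/2, 18, 101]
+L3 (α=1/3) → [78, 278/3, 92]
rounded: [78, 93, 92]

query (1,0) [L1,L2,L3] — begin 0,0,0
+L1 (α=1) → [180, 198, 72]
+L2 (α=4/7) → [1340/7, 722/7, 1172/7]
+L3 (α=1/2) → [747/7, 2367/14, 1454/7]
= [107, 169, 208]

query (1,2) [L1,L2,L3] — begin 0,0,0
+L1 (α=2/7) → [18, 288/7, 66/7]
+L2 (α=0) → [18, 288/7, 66/7]
+L3 (α=1/3) → [188/3, 577/7, 156/7]
rounded: [63, 82, 22]

at x=1,y=1 over L1,L2,L3,L4:
L1 α=1: [13, 130, 111]
L2 α=3/5: [272/5, 581/5, 102]
L3 α=1/2: [1407/10, 1571/10, 219/2]
L4 α=2/3: [3047/30, 6091/30, 335/6]
→ [102, 203, 56]

query (2,0) [L1,L2,L3,L4,L5] — begin 0,0,0
after L1 α=0: [0, 0, 0]
after L2 α=1/2: [181/2, 18, 101]
after L3 α=1/3: [78, 278/3, 92]
after L4 α=3/5: [762/5, 1456/15, 856/5]
after L5 α=3/8: [213/2, 1295/12, 713/4]
= [106, 108, 178]

query (2,2) [L1,L2,L3,L4] — begin 0,0,0
after L1 α=1/4: [133/4, 223/4, 41]
after L2 α=5/7: [1733/14, 2733/14, 1342/7]
after L3 α=1/6: [9491/84, 14351/84, 2421/14]
after L4 α=4/5: [16547/420, 39551/420, 12613/70]
rounded: [39, 94, 180]


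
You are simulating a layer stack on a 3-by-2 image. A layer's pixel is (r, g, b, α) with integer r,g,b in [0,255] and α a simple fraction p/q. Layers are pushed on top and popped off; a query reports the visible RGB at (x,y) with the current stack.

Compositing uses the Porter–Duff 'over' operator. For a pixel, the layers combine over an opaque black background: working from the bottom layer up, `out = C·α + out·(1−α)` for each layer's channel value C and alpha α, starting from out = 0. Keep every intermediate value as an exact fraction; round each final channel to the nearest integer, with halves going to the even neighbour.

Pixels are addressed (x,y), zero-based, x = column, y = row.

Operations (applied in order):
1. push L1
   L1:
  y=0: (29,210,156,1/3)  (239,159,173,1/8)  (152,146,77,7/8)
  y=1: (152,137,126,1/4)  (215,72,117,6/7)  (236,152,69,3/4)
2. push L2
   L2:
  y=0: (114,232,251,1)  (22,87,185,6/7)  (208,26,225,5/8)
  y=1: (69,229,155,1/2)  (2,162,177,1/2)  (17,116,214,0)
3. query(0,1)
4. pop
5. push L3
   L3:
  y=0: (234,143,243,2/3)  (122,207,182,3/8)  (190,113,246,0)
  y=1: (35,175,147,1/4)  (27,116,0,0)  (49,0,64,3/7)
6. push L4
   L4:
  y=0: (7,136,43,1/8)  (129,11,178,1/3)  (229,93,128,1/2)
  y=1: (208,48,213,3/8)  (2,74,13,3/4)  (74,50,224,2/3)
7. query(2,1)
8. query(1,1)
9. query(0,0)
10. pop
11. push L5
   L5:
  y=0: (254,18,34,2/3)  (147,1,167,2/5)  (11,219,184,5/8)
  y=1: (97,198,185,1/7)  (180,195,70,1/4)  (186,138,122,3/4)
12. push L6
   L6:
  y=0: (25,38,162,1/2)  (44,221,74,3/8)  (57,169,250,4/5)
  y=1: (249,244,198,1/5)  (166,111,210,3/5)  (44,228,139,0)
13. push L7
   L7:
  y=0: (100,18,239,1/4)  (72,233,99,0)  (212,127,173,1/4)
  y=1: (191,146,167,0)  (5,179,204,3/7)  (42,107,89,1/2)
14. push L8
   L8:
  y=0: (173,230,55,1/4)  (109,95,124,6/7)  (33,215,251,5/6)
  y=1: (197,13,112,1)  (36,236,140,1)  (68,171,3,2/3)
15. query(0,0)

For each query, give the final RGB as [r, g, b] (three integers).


(0,1) stack=L1,L2; from [0,0,0]:
after L1 α=1/4: [38, 137/4, 63/2]
after L2 α=1/2: [107/2, 1053/8, 373/4]
rounded: [54, 132, 93]

query (2,1) [L1,L3,L4] — begin 0,0,0
L1 α=3/4: [177, 114, 207/4]
L3 α=3/7: [855/7, 456/7, 57]
L4 α=2/3: [1891/21, 1156/21, 505/3]
= [90, 55, 168]

at x=1,y=1 over L1,L3,L4:
+L1 (α=6/7) → [1290/7, 432/7, 702/7]
+L3 (α=0) → [1290/7, 432/7, 702/7]
+L4 (α=3/4) → [333/7, 993/14, 975/28]
= [48, 71, 35]

query (0,0) [L1,L3,L4] — begin 0,0,0
after L1 α=1/3: [29/3, 70, 52]
after L3 α=2/3: [1433/9, 356/3, 538/3]
after L4 α=1/8: [5047/36, 725/6, 3895/24]
= [140, 121, 162]

(0,0) stack=L1,L3,L5,L6,L7,L8; from [0,0,0]:
+L1 (α=1/3) → [29/3, 70, 52]
+L3 (α=2/3) → [1433/9, 356/3, 538/3]
+L5 (α=2/3) → [6005/27, 464/9, 742/9]
+L6 (α=1/2) → [3340/27, 403/9, 1100/9]
+L7 (α=1/4) → [1060/9, 457/12, 1817/12]
+L8 (α=1/4) → [1579/12, 1377/16, 2037/16]
rounded: [132, 86, 127]


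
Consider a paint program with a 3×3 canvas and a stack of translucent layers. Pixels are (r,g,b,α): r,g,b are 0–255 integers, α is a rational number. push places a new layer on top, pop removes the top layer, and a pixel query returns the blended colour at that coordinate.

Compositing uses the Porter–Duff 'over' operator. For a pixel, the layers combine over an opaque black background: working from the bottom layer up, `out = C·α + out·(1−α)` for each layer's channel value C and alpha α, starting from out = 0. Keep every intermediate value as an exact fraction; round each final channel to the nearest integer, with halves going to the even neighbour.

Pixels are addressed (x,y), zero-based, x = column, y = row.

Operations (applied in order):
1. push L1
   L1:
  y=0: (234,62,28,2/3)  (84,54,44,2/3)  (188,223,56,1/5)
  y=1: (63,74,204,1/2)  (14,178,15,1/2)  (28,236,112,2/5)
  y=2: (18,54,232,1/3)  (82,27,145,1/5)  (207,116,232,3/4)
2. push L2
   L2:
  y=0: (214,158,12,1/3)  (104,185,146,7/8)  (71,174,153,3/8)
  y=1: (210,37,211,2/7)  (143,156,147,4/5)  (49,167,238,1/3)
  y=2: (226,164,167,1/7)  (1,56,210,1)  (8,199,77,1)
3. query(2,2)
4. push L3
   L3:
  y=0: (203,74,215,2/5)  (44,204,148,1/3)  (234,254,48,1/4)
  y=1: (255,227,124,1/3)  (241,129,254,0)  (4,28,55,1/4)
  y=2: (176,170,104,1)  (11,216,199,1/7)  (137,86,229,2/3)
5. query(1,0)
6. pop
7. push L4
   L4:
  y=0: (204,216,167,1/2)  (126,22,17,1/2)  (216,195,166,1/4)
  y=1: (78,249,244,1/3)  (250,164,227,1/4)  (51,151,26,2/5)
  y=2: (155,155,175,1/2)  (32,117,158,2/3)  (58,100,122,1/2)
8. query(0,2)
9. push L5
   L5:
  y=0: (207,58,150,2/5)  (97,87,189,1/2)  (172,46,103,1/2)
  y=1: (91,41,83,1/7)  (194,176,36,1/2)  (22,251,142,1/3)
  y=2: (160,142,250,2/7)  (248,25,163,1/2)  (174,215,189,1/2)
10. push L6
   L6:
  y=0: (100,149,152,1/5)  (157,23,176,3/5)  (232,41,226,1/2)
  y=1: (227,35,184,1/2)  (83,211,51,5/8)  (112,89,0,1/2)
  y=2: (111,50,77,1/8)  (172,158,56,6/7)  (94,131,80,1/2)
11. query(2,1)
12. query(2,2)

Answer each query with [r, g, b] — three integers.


query (2,2) [L1,L2] — begin 0,0,0
+L1 (α=3/4) → [621/4, 87, 174]
+L2 (α=1) → [8, 199, 77]
= [8, 199, 77]

(1,0) stack=L1,L2,L3; from [0,0,0]:
L1 α=2/3: [56, 36, 88/3]
L2 α=7/8: [98, 1331/8, 1577/12]
L3 α=1/3: [80, 2147/12, 2465/18]
rounded: [80, 179, 137]

query (0,2) [L1,L2,L4] — begin 0,0,0
after L1 α=1/3: [6, 18, 232/3]
after L2 α=1/7: [262/7, 272/7, 631/7]
after L4 α=1/2: [1347/14, 1357/14, 928/7]
→ [96, 97, 133]

at x=2,y=1 over L1,L2,L4,L5,L6:
after L1 α=2/5: [56/5, 472/5, 224/5]
after L2 α=1/3: [119/5, 593/5, 546/5]
after L4 α=2/5: [867/25, 3289/25, 1898/25]
after L5 α=1/3: [2284/75, 12853/75, 7346/75]
after L6 α=1/2: [5342/75, 9764/75, 3673/75]
= [71, 130, 49]

query (2,2) [L1,L2,L4,L5,L6] — begin 0,0,0
+L1 (α=3/4) → [621/4, 87, 174]
+L2 (α=1) → [8, 199, 77]
+L4 (α=1/2) → [33, 299/2, 199/2]
+L5 (α=1/2) → [207/2, 729/4, 577/4]
+L6 (α=1/2) → [395/4, 1253/8, 897/8]
→ [99, 157, 112]


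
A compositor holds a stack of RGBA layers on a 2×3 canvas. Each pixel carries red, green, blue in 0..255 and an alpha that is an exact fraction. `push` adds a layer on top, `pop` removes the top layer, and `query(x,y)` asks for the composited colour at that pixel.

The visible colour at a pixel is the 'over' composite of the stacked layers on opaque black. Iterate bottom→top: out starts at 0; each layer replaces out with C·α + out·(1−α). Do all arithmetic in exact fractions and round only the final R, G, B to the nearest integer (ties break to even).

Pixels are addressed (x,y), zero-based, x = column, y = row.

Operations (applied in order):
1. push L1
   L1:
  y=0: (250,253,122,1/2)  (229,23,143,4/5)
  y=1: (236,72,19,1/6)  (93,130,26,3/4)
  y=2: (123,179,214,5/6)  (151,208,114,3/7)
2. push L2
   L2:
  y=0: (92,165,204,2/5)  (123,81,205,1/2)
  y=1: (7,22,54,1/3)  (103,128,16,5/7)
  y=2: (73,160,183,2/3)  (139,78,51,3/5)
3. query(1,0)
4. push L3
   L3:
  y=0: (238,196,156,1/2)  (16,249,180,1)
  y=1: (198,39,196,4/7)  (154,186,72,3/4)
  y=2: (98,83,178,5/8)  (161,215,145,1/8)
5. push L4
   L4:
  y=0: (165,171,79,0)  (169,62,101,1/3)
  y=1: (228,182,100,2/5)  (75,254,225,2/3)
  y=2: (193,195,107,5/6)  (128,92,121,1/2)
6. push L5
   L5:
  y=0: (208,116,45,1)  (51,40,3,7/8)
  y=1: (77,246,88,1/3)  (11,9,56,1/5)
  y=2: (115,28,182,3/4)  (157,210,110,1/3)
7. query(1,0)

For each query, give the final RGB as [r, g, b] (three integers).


at x=1,y=0 over L1,L2:
+L1 (α=4/5) → [916/5, 92/5, 572/5]
+L2 (α=1/2) → [1531/10, 497/10, 1597/10]
= [153, 50, 160]

(1,0) stack=L1,L2,L3,L4,L5; from [0,0,0]:
+L1 (α=4/5) → [916/5, 92/5, 572/5]
+L2 (α=1/2) → [1531/10, 497/10, 1597/10]
+L3 (α=1) → [16, 249, 180]
+L4 (α=1/3) → [67, 560/3, 461/3]
+L5 (α=7/8) → [53, 175/3, 131/6]
= [53, 58, 22]


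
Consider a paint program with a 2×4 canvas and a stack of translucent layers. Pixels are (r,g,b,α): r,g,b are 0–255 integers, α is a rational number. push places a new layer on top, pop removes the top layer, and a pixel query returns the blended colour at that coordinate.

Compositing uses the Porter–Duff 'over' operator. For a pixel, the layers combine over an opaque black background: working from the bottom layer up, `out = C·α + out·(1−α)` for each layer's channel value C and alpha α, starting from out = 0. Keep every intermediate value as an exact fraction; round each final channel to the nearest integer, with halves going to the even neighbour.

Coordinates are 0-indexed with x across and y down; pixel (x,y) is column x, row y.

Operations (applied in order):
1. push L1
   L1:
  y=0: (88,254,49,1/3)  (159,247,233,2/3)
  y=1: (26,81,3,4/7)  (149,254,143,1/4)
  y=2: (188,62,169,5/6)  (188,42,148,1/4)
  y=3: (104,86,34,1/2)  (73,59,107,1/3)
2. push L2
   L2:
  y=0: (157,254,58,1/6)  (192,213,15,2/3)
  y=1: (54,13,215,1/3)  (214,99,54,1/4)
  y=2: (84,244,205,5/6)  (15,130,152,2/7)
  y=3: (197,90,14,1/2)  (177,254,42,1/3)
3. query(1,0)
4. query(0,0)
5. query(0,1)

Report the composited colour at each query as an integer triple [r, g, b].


query (1,0) [L1,L2] — begin 0,0,0
L1 α=2/3: [106, 494/3, 466/3]
L2 α=2/3: [490/3, 1772/9, 556/9]
= [163, 197, 62]

at x=0,y=0 over L1,L2:
after L1 α=1/3: [88/3, 254/3, 49/3]
after L2 α=1/6: [911/18, 1016/9, 419/18]
rounded: [51, 113, 23]

query (0,1) [L1,L2] — begin 0,0,0
after L1 α=4/7: [104/7, 324/7, 12/7]
after L2 α=1/3: [586/21, 739/21, 1529/21]
→ [28, 35, 73]


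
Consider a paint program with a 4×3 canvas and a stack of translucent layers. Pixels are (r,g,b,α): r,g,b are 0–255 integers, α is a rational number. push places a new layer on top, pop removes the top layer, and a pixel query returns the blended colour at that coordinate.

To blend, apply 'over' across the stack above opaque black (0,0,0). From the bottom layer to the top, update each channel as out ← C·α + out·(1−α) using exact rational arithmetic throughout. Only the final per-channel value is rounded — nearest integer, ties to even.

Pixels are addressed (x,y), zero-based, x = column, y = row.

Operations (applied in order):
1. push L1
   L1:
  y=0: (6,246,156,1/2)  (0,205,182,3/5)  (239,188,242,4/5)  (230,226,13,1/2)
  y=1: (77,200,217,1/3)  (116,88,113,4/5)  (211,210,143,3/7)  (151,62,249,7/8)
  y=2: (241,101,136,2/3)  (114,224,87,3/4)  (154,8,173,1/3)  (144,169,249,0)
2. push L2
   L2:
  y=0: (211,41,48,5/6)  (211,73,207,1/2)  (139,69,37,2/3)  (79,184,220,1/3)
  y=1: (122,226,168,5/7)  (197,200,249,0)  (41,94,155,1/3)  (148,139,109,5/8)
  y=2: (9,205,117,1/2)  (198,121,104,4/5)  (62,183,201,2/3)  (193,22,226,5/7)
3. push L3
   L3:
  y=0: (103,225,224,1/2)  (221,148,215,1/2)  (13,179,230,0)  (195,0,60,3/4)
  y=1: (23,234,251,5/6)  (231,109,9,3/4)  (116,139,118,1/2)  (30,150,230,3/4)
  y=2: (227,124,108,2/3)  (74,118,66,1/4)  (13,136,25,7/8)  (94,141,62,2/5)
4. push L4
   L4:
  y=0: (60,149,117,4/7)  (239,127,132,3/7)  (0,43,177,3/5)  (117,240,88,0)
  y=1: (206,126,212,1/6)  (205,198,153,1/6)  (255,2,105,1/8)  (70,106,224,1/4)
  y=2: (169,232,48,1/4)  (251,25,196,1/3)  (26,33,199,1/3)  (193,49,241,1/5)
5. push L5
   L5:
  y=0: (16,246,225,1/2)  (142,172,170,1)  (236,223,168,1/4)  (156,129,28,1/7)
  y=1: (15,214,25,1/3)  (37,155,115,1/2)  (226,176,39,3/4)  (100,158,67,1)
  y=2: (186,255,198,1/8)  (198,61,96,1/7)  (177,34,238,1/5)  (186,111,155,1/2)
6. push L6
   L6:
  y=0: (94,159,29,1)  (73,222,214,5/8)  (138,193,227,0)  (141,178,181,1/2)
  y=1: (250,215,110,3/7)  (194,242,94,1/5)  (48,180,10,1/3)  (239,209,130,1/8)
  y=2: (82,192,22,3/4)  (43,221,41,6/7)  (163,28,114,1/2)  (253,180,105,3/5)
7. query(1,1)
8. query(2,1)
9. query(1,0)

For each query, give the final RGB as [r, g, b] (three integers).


(1,1) stack=L1,L2,L3,L4,L5,L6; from [0,0,0]:
L1 α=4/5: [464/5, 352/5, 452/5]
L2 α=0: [464/5, 352/5, 452/5]
L3 α=3/4: [3929/20, 1987/20, 587/20]
L4 α=1/6: [1583/8, 2779/24, 1199/24]
L5 α=1/2: [1879/16, 6499/48, 3959/48]
L6 α=1/5: [531/4, 9403/60, 5087/60]
= [133, 157, 85]

query (2,1) [L1,L2,L3,L4,L5,L6] — begin 0,0,0
L1 α=3/7: [633/7, 90, 429/7]
L2 α=1/3: [1553/21, 274/3, 1943/21]
L3 α=1/2: [3989/42, 691/6, 4421/42]
L4 α=1/8: [5519/48, 4849/48, 5051/48]
L5 α=3/4: [38063/192, 30193/192, 10667/192]
L6 α=1/3: [42671/288, 47473/288, 11627/288]
= [148, 165, 40]

query (1,0) [L1,L2,L3,L4,L5,L6] — begin 0,0,0
after L1 α=3/5: [0, 123, 546/5]
after L2 α=1/2: [211/2, 98, 1581/10]
after L3 α=1/2: [653/4, 123, 3731/20]
after L4 α=3/7: [1370/7, 873/7, 5711/35]
after L5 α=1: [142, 172, 170]
after L6 α=5/8: [791/8, 813/4, 395/2]
rounded: [99, 203, 198]


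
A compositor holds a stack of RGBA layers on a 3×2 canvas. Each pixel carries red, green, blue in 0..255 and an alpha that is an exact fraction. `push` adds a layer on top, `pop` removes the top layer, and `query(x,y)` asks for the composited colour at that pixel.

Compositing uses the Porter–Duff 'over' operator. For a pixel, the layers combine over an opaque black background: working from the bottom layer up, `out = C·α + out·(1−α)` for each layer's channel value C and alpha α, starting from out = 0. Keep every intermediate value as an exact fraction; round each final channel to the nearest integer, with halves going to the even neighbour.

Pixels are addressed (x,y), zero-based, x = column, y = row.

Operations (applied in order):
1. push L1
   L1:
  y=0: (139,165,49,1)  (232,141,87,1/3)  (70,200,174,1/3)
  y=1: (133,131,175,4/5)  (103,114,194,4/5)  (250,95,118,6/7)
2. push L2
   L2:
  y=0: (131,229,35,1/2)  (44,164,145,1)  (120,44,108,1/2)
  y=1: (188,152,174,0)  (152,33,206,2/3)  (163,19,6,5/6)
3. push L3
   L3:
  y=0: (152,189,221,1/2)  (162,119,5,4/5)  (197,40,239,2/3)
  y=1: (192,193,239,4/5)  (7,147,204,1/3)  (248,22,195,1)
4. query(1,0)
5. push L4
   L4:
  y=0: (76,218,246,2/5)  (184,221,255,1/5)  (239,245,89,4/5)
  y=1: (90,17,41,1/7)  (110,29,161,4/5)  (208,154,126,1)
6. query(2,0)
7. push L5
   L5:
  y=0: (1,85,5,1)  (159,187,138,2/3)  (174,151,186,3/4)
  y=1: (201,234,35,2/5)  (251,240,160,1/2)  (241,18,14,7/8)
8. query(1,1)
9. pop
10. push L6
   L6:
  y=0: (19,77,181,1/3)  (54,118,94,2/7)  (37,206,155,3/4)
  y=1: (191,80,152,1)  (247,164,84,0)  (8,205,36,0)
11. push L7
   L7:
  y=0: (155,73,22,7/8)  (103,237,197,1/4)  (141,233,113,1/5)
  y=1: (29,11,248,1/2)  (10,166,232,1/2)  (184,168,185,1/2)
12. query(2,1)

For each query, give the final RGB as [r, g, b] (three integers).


query (1,0) [L1,L2,L3] — begin 0,0,0
L1 α=1/3: [232/3, 47, 29]
L2 α=1: [44, 164, 145]
L3 α=4/5: [692/5, 128, 33]
→ [138, 128, 33]

at x=2,y=0 over L1,L2,L3,L4:
after L1 α=1/3: [70/3, 200/3, 58]
after L2 α=1/2: [215/3, 166/3, 83]
after L3 α=2/3: [1397/9, 406/9, 187]
after L4 α=4/5: [10001/45, 9226/45, 543/5]
rounded: [222, 205, 109]

at x=1,y=1 over L1,L2,L3,L4,L5:
L1 α=4/5: [412/5, 456/5, 776/5]
L2 α=2/3: [644/5, 262/5, 2836/15]
L3 α=1/3: [441/5, 1259/15, 8732/45]
L4 α=4/5: [2641/25, 2999/75, 37712/225]
L5 α=1/2: [4458/25, 20999/150, 36856/225]
= [178, 140, 164]

at x=2,y=1 over L1,L2,L3,L4,L6,L7:
after L1 α=6/7: [1500/7, 570/7, 708/7]
after L2 α=5/6: [7205/42, 1235/42, 153/7]
after L3 α=1: [248, 22, 195]
after L4 α=1: [208, 154, 126]
after L6 α=0: [208, 154, 126]
after L7 α=1/2: [196, 161, 311/2]
= [196, 161, 156]


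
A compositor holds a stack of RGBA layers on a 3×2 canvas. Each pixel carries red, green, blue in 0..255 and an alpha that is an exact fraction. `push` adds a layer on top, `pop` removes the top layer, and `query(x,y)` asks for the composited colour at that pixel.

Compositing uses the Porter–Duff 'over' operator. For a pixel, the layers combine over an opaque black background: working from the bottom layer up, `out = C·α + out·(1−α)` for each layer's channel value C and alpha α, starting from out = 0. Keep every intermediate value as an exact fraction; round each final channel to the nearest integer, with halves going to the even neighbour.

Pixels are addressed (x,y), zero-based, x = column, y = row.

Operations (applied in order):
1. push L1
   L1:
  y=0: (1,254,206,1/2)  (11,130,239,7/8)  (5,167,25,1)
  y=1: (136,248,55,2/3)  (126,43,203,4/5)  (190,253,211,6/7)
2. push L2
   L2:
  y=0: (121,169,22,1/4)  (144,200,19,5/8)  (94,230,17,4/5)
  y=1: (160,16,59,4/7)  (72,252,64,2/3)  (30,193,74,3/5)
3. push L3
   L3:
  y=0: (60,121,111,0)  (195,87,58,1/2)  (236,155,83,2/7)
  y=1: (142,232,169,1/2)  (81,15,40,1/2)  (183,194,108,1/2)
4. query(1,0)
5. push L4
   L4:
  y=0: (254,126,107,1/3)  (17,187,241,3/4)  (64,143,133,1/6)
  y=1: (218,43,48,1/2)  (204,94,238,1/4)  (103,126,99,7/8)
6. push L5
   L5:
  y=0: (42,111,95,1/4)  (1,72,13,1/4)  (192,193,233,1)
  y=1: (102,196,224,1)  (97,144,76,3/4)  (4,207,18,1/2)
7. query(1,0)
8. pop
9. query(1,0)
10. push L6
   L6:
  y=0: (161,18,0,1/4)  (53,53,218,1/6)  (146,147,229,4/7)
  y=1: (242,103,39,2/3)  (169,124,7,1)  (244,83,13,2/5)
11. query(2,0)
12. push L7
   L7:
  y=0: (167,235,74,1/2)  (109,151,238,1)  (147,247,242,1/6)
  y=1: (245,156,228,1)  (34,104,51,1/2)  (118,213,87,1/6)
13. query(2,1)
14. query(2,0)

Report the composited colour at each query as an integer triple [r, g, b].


at x=1,y=0 over L1,L2,L3:
after L1 α=7/8: [77/8, 455/4, 1673/8]
after L2 α=5/8: [5991/64, 5365/32, 5779/64]
after L3 α=1/2: [18471/128, 8149/64, 9491/128]
→ [144, 127, 74]

query (1,0) [L1,L2,L3,L4,L5] — begin 0,0,0
after L1 α=7/8: [77/8, 455/4, 1673/8]
after L2 α=5/8: [5991/64, 5365/32, 5779/64]
after L3 α=1/2: [18471/128, 8149/64, 9491/128]
after L4 α=3/4: [24999/512, 44053/256, 102035/512]
after L5 α=1/4: [75509/2048, 150591/1024, 312761/2048]
rounded: [37, 147, 153]

(1,0) stack=L1,L2,L3,L4; from [0,0,0]:
+L1 (α=7/8) → [77/8, 455/4, 1673/8]
+L2 (α=5/8) → [5991/64, 5365/32, 5779/64]
+L3 (α=1/2) → [18471/128, 8149/64, 9491/128]
+L4 (α=3/4) → [24999/512, 44053/256, 102035/512]
= [49, 172, 199]

query (2,0) [L1,L2,L3,L4,L6] — begin 0,0,0
after L1 α=1: [5, 167, 25]
after L2 α=4/5: [381/5, 1087/5, 93/5]
after L3 α=2/7: [853/7, 1397/7, 37]
after L4 α=1/6: [1571/14, 1331/7, 53]
after L6 α=4/7: [12889/98, 8109/49, 1075/7]
→ [132, 165, 154]

(2,1) stack=L1,L2,L3,L4,L6,L7; from [0,0,0]:
+L1 (α=6/7) → [1140/7, 1518/7, 1266/7]
+L2 (α=3/5) → [582/7, 7089/35, 4086/35]
+L3 (α=1/2) → [1863/14, 13879/70, 3933/35]
+L4 (α=7/8) → [11957/112, 75619/560, 7047/70]
+L6 (α=2/5) → [90527/560, 319817/2800, 22961/350]
+L7 (α=1/6) → [34581/224, 439097/3360, 29051/420]
rounded: [154, 131, 69]

at x=2,y=0 over L1,L2,L3,L4,L6,L7:
+L1 (α=1) → [5, 167, 25]
+L2 (α=4/5) → [381/5, 1087/5, 93/5]
+L3 (α=2/7) → [853/7, 1397/7, 37]
+L4 (α=1/6) → [1571/14, 1331/7, 53]
+L6 (α=4/7) → [12889/98, 8109/49, 1075/7]
+L7 (α=1/6) → [78851/588, 26324/147, 7069/42]
= [134, 179, 168]


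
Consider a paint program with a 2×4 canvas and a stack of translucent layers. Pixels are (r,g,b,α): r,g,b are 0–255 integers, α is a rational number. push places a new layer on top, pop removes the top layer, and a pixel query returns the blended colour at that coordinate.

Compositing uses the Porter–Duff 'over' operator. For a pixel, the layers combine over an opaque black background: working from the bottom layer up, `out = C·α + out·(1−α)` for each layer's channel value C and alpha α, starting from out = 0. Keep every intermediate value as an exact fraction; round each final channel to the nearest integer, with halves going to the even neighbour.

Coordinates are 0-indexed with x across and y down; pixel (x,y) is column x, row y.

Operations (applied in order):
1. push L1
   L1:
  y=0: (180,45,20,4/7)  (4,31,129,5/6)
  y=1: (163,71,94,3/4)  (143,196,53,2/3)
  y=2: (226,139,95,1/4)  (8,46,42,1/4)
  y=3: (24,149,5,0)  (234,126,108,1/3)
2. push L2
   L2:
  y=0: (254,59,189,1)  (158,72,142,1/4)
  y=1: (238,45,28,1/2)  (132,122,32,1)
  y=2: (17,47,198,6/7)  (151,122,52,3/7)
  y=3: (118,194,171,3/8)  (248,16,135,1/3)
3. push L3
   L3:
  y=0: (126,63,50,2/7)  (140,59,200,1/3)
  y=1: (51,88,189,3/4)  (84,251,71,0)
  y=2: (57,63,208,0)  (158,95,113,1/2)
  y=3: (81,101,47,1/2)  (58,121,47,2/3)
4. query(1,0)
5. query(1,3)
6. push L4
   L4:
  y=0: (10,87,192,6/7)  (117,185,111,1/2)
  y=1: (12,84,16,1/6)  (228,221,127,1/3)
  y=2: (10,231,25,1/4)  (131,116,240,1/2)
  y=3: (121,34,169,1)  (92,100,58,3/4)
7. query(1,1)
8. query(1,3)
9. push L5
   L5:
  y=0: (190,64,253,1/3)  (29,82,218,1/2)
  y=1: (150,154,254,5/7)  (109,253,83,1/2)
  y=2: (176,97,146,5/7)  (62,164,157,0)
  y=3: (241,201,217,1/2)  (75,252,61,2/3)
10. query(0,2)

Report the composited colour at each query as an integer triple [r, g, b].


(1,0) stack=L1,L2,L3; from [0,0,0]:
after L1 α=5/6: [10/3, 155/6, 215/2]
after L2 α=1/4: [42, 299/8, 929/8]
after L3 α=1/3: [224/3, 535/12, 1729/12]
→ [75, 45, 144]

at x=1,y=3 over L1,L2,L3:
+L1 (α=1/3) → [78, 42, 36]
+L2 (α=1/3) → [404/3, 100/3, 69]
+L3 (α=2/3) → [752/9, 826/9, 163/3]
= [84, 92, 54]

at x=1,y=1 over L1,L2,L3,L4:
+L1 (α=2/3) → [286/3, 392/3, 106/3]
+L2 (α=1) → [132, 122, 32]
+L3 (α=0) → [132, 122, 32]
+L4 (α=1/3) → [164, 155, 191/3]
→ [164, 155, 64]

(1,3) stack=L1,L2,L3,L4; from [0,0,0]:
+L1 (α=1/3) → [78, 42, 36]
+L2 (α=1/3) → [404/3, 100/3, 69]
+L3 (α=2/3) → [752/9, 826/9, 163/3]
+L4 (α=3/4) → [809/9, 1763/18, 685/12]
→ [90, 98, 57]

query (0,2) [L1,L2,L3,L4,L5] — begin 0,0,0
+L1 (α=1/4) → [113/2, 139/4, 95/4]
+L2 (α=6/7) → [317/14, 181/4, 4847/28]
+L3 (α=0) → [317/14, 181/4, 4847/28]
+L4 (α=1/4) → [1091/56, 1467/16, 15241/112]
+L5 (α=5/7) → [25731/196, 5347/56, 56121/392]
rounded: [131, 95, 143]


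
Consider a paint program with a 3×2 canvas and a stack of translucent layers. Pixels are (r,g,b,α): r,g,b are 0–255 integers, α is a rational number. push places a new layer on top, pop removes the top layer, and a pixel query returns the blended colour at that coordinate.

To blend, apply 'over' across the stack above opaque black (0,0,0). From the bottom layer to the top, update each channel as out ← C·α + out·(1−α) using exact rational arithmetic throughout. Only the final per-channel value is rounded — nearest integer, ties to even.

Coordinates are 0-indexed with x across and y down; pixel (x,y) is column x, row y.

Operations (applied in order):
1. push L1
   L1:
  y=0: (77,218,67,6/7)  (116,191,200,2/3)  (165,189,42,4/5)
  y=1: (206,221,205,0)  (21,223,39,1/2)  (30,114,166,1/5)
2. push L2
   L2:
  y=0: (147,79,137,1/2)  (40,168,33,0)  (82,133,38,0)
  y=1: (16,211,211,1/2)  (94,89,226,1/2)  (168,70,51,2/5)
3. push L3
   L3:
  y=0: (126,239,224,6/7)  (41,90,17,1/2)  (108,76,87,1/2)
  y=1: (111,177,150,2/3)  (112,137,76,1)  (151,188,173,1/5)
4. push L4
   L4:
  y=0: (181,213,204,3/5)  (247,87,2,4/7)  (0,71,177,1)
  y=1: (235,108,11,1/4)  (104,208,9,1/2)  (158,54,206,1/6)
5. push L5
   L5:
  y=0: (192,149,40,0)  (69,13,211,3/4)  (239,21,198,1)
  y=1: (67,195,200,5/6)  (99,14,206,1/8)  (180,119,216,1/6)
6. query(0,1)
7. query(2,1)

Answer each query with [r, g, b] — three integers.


query (0,1) [L1,L2,L3,L4,L5] — begin 0,0,0
L1 α=0: [0, 0, 0]
L2 α=1/2: [8, 211/2, 211/2]
L3 α=2/3: [230/3, 919/6, 811/6]
L4 α=1/4: [465/4, 1135/8, 833/8]
L5 α=5/6: [1805/24, 8935/48, 8833/48]
→ [75, 186, 184]

at x=2,y=1 over L1,L2,L3,L4,L5:
after L1 α=1/5: [6, 114/5, 166/5]
after L2 α=2/5: [354/5, 1042/25, 1008/25]
after L3 α=1/5: [2171/25, 8868/125, 8357/125]
after L4 α=1/6: [987/10, 1703/25, 13507/150]
after L5 α=1/6: [449/4, 383/5, 19987/180]
rounded: [112, 77, 111]


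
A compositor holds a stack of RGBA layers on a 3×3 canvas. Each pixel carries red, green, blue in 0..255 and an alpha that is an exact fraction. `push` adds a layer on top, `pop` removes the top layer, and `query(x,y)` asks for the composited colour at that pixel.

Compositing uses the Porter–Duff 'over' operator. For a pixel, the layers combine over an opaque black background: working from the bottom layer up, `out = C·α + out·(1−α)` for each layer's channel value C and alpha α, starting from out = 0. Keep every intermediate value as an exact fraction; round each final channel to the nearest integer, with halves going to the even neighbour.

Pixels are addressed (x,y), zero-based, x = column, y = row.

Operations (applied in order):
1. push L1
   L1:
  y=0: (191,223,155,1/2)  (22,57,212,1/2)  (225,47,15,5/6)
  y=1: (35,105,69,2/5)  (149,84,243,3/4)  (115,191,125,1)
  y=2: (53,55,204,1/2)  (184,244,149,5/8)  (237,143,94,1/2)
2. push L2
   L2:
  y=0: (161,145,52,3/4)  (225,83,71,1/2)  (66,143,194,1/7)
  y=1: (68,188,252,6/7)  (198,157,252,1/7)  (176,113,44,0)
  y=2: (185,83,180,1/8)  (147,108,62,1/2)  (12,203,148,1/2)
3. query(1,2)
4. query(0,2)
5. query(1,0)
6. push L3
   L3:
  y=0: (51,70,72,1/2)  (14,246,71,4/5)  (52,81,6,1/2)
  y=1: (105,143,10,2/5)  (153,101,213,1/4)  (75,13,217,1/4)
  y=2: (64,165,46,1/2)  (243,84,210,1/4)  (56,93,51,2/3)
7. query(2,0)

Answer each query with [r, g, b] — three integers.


query (1,2) [L1,L2] — begin 0,0,0
after L1 α=5/8: [115, 305/2, 745/8]
after L2 α=1/2: [131, 521/4, 1241/16]
rounded: [131, 130, 78]

query (0,2) [L1,L2] — begin 0,0,0
L1 α=1/2: [53/2, 55/2, 102]
L2 α=1/8: [741/16, 551/16, 447/4]
rounded: [46, 34, 112]

at x=1,y=0 over L1,L2:
after L1 α=1/2: [11, 57/2, 106]
after L2 α=1/2: [118, 223/4, 177/2]
→ [118, 56, 88]

(2,0) stack=L1,L2,L3; from [0,0,0]:
L1 α=5/6: [375/2, 235/6, 25/2]
L2 α=1/7: [1191/7, 54, 269/7]
L3 α=1/2: [1555/14, 135/2, 311/14]
= [111, 68, 22]


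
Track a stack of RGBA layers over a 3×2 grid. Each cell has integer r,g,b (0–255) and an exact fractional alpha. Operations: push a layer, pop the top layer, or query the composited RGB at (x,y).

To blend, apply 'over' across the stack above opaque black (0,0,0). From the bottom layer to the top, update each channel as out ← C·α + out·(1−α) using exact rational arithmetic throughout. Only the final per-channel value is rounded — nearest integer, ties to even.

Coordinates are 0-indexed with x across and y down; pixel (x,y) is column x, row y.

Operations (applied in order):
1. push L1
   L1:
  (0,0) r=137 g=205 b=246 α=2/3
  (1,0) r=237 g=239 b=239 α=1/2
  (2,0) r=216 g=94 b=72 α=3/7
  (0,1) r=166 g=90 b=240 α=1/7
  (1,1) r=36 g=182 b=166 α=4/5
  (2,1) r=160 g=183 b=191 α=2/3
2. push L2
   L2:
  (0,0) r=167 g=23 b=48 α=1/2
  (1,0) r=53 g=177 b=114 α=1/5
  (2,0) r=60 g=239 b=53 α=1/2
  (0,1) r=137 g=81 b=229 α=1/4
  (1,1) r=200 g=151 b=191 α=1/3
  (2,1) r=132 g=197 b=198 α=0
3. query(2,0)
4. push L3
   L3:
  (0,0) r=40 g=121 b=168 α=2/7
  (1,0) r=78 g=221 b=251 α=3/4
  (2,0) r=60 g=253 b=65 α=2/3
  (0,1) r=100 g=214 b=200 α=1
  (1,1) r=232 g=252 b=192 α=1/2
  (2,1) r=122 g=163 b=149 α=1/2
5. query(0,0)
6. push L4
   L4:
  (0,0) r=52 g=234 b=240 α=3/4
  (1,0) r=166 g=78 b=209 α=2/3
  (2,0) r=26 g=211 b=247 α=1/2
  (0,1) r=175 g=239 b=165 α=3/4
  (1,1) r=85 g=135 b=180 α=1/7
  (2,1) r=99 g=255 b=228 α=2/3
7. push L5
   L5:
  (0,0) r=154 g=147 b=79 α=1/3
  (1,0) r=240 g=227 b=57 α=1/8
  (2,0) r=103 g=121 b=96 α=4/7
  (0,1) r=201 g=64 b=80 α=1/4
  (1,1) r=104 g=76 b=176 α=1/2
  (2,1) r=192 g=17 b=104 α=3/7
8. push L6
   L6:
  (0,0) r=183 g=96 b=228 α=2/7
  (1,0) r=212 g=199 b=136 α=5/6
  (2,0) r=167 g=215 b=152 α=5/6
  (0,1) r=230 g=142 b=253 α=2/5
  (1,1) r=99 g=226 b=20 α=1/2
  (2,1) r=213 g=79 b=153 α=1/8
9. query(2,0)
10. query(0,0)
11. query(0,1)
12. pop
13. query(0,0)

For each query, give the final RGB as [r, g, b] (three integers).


query (2,0) [L1,L2] — begin 0,0,0
+L1 (α=3/7) → [648/7, 282/7, 216/7]
+L2 (α=1/2) → [534/7, 1955/14, 587/14]
rounded: [76, 140, 42]

query (0,0) [L1,L2,L3] — begin 0,0,0
L1 α=2/3: [274/3, 410/3, 164]
L2 α=1/2: [775/6, 479/6, 106]
L3 α=2/7: [4355/42, 3847/42, 866/7]
→ [104, 92, 124]

query (2,0) [L1,L2,L3,L4,L5,L6] — begin 0,0,0
+L1 (α=3/7) → [648/7, 282/7, 216/7]
+L2 (α=1/2) → [534/7, 1955/14, 587/14]
+L3 (α=2/3) → [458/7, 3013/14, 2407/42]
+L4 (α=1/2) → [320/7, 5967/28, 12781/84]
+L5 (α=4/7) → [3844/49, 31453/196, 23533/196]
+L6 (α=5/6) → [44759/294, 242153/1176, 172493/1176]
rounded: [152, 206, 147]

(0,0) stack=L1,L2,L3,L4,L5,L6; from [0,0,0]:
L1 α=2/3: [274/3, 410/3, 164]
L2 α=1/2: [775/6, 479/6, 106]
L3 α=2/7: [4355/42, 3847/42, 866/7]
L4 α=3/4: [10907/168, 33331/168, 2953/14]
L5 α=1/3: [23843/252, 45679/252, 3506/21]
L6 α=2/7: [211447/1764, 276779/1764, 27106/147]
→ [120, 157, 184]

(0,1) stack=L1,L2,L3,L4,L5,L6; from [0,0,0]:
+L1 (α=1/7) → [166/7, 90/7, 240/7]
+L2 (α=1/4) → [1457/28, 837/28, 2323/28]
+L3 (α=1) → [100, 214, 200]
+L4 (α=3/4) → [625/4, 931/4, 695/4]
+L5 (α=1/4) → [2679/16, 3049/16, 2405/16]
+L6 (α=2/5) → [15397/80, 13691/80, 15311/80]
= [192, 171, 191]

at x=0,y=0 over L1,L2,L3,L4,L5:
after L1 α=2/3: [274/3, 410/3, 164]
after L2 α=1/2: [775/6, 479/6, 106]
after L3 α=2/7: [4355/42, 3847/42, 866/7]
after L4 α=3/4: [10907/168, 33331/168, 2953/14]
after L5 α=1/3: [23843/252, 45679/252, 3506/21]
= [95, 181, 167]


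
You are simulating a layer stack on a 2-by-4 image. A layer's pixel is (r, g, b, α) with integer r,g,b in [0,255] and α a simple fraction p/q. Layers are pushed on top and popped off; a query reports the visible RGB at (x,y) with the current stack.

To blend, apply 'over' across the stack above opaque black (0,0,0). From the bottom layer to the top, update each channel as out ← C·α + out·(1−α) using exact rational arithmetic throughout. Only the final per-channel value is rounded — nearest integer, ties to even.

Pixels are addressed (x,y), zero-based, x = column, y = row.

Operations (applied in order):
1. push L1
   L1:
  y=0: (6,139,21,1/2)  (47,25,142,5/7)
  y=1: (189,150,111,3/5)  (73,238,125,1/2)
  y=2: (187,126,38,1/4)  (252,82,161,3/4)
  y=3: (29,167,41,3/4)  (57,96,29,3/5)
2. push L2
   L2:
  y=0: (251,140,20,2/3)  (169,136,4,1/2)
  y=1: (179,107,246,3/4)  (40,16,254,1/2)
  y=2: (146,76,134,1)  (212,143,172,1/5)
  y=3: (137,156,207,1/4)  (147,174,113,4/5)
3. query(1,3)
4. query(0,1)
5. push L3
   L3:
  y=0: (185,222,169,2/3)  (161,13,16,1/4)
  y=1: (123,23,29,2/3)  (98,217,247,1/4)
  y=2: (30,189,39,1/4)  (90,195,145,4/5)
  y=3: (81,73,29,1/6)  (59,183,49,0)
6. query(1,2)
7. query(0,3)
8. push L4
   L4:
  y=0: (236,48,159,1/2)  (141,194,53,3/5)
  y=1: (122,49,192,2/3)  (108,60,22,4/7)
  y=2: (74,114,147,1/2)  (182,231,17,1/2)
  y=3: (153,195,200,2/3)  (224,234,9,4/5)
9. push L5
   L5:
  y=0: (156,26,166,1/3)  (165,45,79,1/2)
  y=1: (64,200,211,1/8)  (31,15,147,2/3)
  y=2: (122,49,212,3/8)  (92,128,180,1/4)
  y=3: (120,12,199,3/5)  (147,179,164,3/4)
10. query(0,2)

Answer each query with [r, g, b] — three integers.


at x=1,y=3 over L1,L2:
after L1 α=3/5: [171/5, 288/5, 87/5]
after L2 α=4/5: [3111/25, 3768/25, 2347/25]
→ [124, 151, 94]

at x=0,y=1 over L1,L2:
+L1 (α=3/5) → [567/5, 90, 333/5]
+L2 (α=3/4) → [813/5, 411/4, 4023/20]
rounded: [163, 103, 201]

query (1,2) [L1,L2,L3] — begin 0,0,0
L1 α=3/4: [189, 123/2, 483/4]
L2 α=1/5: [968/5, 389/5, 131]
L3 α=4/5: [2768/25, 4289/25, 711/5]
→ [111, 172, 142]

query (0,3) [L1,L2,L3] — begin 0,0,0
+L1 (α=3/4) → [87/4, 501/4, 123/4]
+L2 (α=1/4) → [809/16, 2127/16, 1197/16]
+L3 (α=1/6) → [5341/96, 11803/96, 6449/96]
rounded: [56, 123, 67]

(0,2) stack=L1,L2,L3,L4,L5; from [0,0,0]:
L1 α=1/4: [187/4, 63/2, 19/2]
L2 α=1: [146, 76, 134]
L3 α=1/4: [117, 417/4, 441/4]
L4 α=1/2: [191/2, 873/8, 1029/8]
L5 α=3/8: [1687/16, 5541/64, 10233/64]
→ [105, 87, 160]


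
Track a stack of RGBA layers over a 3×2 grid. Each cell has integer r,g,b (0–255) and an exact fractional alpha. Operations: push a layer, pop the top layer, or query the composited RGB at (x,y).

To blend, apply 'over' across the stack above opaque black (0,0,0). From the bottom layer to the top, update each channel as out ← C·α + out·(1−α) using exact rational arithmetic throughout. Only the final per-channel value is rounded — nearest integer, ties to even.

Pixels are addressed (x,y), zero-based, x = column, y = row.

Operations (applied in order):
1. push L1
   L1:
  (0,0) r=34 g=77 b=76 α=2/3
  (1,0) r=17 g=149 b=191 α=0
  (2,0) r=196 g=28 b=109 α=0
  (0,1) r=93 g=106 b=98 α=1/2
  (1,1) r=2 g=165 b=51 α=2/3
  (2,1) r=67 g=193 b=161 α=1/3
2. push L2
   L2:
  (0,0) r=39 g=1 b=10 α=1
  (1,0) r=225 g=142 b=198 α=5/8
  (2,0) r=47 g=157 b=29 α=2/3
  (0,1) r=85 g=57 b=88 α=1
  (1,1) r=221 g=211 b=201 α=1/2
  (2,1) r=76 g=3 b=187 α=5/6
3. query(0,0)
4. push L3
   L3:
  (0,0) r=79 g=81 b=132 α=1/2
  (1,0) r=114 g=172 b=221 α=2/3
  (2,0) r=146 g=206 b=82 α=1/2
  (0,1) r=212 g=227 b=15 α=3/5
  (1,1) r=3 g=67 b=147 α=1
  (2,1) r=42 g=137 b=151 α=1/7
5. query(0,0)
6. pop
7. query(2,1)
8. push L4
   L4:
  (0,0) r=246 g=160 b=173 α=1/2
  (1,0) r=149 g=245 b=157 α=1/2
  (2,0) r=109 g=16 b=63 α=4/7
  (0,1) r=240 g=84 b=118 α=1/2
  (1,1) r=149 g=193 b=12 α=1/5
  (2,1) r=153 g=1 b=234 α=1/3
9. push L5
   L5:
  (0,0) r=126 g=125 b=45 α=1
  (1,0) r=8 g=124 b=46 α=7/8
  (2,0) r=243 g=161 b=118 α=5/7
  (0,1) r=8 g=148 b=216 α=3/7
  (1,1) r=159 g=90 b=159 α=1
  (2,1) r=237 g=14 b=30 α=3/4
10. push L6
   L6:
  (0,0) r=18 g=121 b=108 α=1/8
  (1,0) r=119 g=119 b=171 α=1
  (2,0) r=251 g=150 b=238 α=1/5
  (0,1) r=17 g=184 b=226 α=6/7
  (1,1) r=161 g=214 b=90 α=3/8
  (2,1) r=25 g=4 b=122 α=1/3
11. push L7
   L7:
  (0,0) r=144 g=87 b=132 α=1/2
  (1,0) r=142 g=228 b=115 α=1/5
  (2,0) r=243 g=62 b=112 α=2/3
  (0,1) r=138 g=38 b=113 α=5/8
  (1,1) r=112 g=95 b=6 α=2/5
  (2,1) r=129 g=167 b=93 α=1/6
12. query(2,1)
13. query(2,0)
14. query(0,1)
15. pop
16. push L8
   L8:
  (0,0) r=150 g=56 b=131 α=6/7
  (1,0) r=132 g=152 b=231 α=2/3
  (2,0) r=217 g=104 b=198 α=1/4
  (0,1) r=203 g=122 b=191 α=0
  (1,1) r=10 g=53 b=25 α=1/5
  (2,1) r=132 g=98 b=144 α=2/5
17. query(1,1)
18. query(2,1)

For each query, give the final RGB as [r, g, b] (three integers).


query (0,0) [L1,L2] — begin 0,0,0
+L1 (α=2/3) → [68/3, 154/3, 152/3]
+L2 (α=1) → [39, 1, 10]
= [39, 1, 10]

query (0,0) [L1,L2,L3] — begin 0,0,0
after L1 α=2/3: [68/3, 154/3, 152/3]
after L2 α=1: [39, 1, 10]
after L3 α=1/2: [59, 41, 71]
rounded: [59, 41, 71]

(2,1) stack=L1,L2; from [0,0,0]:
+L1 (α=1/3) → [67/3, 193/3, 161/3]
+L2 (α=5/6) → [1207/18, 119/9, 1483/9]
= [67, 13, 165]

query (2,1) [L1,L2,L4,L5,L6,L7] — begin 0,0,0
L1 α=1/3: [67/3, 193/3, 161/3]
L2 α=5/6: [1207/18, 119/9, 1483/9]
L4 α=1/3: [2584/27, 247/27, 5072/27]
L5 α=3/4: [21781/108, 1381/108, 3751/54]
L6 α=1/3: [23131/162, 1597/162, 7045/81]
L7 α=1/6: [136553/972, 35039/972, 21379/243]
→ [140, 36, 88]

at x=2,y=0 over L1,L2,L4,L5,L6,L7:
+L1 (α=0) → [0, 0, 0]
+L2 (α=2/3) → [94/3, 314/3, 58/3]
+L4 (α=4/7) → [530/7, 54, 310/7]
+L5 (α=5/7) → [9565/49, 913/7, 4750/49]
+L6 (α=1/5) → [50559/245, 4702/35, 30662/245]
+L7 (α=2/3) → [56543/245, 3014/35, 28514/245]
→ [231, 86, 116]

at x=0,y=1 over L1,L2,L4,L5,L6,L7:
+L1 (α=1/2) → [93/2, 53, 49]
+L2 (α=1) → [85, 57, 88]
+L4 (α=1/2) → [325/2, 141/2, 103]
+L5 (α=3/7) → [674/7, 726/7, 1060/7]
+L6 (α=6/7) → [1388/49, 8454/49, 10552/49]
+L7 (α=5/8) → [18987/196, 4334/49, 59341/392]
→ [97, 88, 151]

(1,1) stack=L1,L2,L4,L5,L6,L8; from [0,0,0]:
after L1 α=2/3: [4/3, 110, 34]
after L2 α=1/2: [667/6, 321/2, 235/2]
after L4 α=1/5: [1781/15, 167, 482/5]
after L5 α=1: [159, 90, 159]
after L6 α=3/8: [639/4, 273/2, 1065/8]
after L8 α=1/5: [649/5, 599/5, 223/2]
rounded: [130, 120, 112]

(2,1) stack=L1,L2,L4,L5,L6,L8; from [0,0,0]:
+L1 (α=1/3) → [67/3, 193/3, 161/3]
+L2 (α=5/6) → [1207/18, 119/9, 1483/9]
+L4 (α=1/3) → [2584/27, 247/27, 5072/27]
+L5 (α=3/4) → [21781/108, 1381/108, 3751/54]
+L6 (α=1/3) → [23131/162, 1597/162, 7045/81]
+L8 (α=2/5) → [37387/270, 12181/270, 14821/135]
= [138, 45, 110]
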